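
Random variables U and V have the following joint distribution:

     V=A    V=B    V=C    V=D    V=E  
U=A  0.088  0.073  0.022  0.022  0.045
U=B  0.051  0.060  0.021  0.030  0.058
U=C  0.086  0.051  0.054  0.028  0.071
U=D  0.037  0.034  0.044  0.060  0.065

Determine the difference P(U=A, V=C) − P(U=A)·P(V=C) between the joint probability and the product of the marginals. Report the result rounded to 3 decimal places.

P(U=A) = 0.088 + 0.073 + 0.022 + 0.022 + 0.045 = 0.250.
P(V=C) = 0.022 + 0.021 + 0.054 + 0.044 = 0.141.
P(U=A, V=C) − P(U=A)P(V=C) = 0.022 − 0.250×0.141 = -0.013.

-0.013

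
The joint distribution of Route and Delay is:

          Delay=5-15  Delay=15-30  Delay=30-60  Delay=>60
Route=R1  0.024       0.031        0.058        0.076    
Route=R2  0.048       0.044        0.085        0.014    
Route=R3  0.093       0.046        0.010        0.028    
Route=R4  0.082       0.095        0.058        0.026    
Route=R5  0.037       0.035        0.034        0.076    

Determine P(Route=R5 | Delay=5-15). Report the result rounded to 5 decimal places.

0.13028

P(Delay=5-15) = 0.024 + 0.048 + 0.093 + 0.082 + 0.037 = 0.284.
P(Route=R5 | Delay=5-15) = 0.037/0.284 = 0.13028.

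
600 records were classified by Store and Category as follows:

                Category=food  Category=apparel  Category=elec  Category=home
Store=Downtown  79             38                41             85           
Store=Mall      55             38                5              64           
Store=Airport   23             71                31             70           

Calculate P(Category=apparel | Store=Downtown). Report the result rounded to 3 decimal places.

0.156

Total with Store=Downtown: 79 + 38 + 41 + 85 = 243.
P(Category=apparel | Store=Downtown) = 38/243 = 0.156.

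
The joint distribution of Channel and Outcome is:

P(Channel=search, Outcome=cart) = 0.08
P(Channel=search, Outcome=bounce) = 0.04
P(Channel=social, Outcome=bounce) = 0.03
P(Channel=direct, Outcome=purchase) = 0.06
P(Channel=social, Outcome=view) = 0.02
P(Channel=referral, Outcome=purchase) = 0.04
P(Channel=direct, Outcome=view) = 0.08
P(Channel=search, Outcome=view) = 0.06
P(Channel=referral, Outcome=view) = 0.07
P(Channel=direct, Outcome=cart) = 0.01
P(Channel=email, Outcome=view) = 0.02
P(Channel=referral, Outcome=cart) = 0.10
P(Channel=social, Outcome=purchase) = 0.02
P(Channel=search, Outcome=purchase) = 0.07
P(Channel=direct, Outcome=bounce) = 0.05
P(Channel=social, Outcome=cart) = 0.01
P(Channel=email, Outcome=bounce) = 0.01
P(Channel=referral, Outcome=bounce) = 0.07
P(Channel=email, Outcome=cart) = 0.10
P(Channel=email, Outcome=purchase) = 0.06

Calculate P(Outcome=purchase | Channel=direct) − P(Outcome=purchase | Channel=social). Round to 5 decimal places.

P(Channel=direct) = 0.05 + 0.08 + 0.01 + 0.06 = 0.20; P(Outcome=purchase | Channel=direct) = 0.06/0.20 = 0.300000.
P(Channel=social) = 0.03 + 0.02 + 0.01 + 0.02 = 0.08; P(Outcome=purchase | Channel=social) = 0.02/0.08 = 0.250000.
Difference = 0.05000.

0.05000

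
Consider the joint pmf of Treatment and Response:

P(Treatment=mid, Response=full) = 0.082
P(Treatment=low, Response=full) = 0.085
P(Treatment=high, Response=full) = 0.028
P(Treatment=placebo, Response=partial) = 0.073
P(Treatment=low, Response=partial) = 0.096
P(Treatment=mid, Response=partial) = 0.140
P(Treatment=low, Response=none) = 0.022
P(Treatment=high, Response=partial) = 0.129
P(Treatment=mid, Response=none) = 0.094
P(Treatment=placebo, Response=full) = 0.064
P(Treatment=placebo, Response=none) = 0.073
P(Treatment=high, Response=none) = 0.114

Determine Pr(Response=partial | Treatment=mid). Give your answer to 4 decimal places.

P(Treatment=mid) = 0.094 + 0.140 + 0.082 = 0.316.
P(Response=partial | Treatment=mid) = 0.140/0.316 = 0.4430.

0.4430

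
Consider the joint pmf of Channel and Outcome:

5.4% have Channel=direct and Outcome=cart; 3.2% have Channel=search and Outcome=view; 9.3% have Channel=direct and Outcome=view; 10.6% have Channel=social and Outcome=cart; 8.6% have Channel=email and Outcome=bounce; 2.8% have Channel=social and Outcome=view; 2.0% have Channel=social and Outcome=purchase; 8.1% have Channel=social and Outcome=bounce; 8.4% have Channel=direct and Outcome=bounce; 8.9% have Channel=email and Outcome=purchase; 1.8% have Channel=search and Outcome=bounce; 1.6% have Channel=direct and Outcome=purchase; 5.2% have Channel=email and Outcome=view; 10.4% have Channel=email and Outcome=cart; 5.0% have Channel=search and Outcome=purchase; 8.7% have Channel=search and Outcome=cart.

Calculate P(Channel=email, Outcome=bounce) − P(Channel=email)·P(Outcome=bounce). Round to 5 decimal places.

P(Channel=email) = 0.086 + 0.052 + 0.104 + 0.089 = 0.331.
P(Outcome=bounce) = 0.086 + 0.018 + 0.081 + 0.084 = 0.269.
P(Channel=email, Outcome=bounce) − P(Channel=email)P(Outcome=bounce) = 0.086 − 0.331×0.269 = -0.00304.

-0.00304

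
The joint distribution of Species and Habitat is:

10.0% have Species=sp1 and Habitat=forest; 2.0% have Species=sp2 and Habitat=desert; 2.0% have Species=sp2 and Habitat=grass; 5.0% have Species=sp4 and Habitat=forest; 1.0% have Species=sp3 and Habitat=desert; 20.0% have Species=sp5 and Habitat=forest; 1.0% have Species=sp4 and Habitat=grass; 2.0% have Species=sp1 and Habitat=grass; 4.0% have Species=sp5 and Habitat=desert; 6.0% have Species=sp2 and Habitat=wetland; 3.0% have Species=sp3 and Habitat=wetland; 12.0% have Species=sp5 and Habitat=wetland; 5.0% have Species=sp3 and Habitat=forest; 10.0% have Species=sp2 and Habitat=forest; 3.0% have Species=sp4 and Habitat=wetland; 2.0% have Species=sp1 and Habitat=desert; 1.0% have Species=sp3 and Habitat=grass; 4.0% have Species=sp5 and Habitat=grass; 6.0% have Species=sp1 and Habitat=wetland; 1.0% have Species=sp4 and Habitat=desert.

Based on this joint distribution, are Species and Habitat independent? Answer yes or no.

Every cell satisfies P(Species,Habitat) = P(Species)·P(Habitat). For instance P(Species=sp3) = 0.100, P(Habitat=wetland) = 0.300, and 0.100×0.300 = 0.030 matches the joint entry. So Species and Habitat are independent.

yes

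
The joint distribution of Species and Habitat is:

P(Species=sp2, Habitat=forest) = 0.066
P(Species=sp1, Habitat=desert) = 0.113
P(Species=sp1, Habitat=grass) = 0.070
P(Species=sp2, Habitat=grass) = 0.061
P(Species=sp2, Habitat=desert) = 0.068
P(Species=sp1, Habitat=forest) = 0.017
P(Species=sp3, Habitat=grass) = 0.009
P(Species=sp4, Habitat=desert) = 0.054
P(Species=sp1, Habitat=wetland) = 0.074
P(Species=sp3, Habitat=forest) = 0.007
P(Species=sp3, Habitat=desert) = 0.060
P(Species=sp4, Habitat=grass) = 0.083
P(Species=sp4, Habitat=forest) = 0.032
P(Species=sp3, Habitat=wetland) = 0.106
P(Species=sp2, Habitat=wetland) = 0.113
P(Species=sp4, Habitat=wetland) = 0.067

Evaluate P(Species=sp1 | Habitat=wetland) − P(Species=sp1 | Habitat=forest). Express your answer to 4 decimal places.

P(Habitat=wetland) = 0.074 + 0.113 + 0.106 + 0.067 = 0.360; P(Species=sp1 | Habitat=wetland) = 0.074/0.360 = 0.20556.
P(Habitat=forest) = 0.017 + 0.066 + 0.007 + 0.032 = 0.122; P(Species=sp1 | Habitat=forest) = 0.017/0.122 = 0.13934.
Difference = 0.0662.

0.0662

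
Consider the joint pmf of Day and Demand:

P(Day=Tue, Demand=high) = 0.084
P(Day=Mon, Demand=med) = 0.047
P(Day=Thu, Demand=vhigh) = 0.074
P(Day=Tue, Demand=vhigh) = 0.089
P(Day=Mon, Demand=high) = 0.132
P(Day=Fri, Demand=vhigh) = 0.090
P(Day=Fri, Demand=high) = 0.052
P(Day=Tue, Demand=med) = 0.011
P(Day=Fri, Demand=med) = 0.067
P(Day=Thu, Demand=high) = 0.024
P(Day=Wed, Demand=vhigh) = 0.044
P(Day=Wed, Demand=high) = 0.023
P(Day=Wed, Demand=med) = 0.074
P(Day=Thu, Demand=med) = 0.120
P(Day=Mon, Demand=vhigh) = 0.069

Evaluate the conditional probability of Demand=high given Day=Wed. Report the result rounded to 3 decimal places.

0.163

P(Day=Wed) = 0.074 + 0.023 + 0.044 = 0.141.
P(Demand=high | Day=Wed) = 0.023/0.141 = 0.163.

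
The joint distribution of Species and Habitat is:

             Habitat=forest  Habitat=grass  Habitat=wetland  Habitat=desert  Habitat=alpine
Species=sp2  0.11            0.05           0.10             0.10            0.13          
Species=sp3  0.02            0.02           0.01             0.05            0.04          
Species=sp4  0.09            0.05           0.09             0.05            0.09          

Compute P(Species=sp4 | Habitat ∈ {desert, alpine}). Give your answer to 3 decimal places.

P(Habitat=desert) = 0.10 + 0.05 + 0.05 = 0.20.
P(Habitat=alpine) = 0.13 + 0.04 + 0.09 = 0.26.
P(Habitat ∈ {desert, alpine}) = 0.20 + 0.26 = 0.46; P(Species=sp4, Habitat ∈ {desert, alpine}) = 0.05 + 0.09 = 0.14.
P(Species=sp4 | Habitat ∈ {desert, alpine}) = 0.14/0.46 = 0.304.

0.304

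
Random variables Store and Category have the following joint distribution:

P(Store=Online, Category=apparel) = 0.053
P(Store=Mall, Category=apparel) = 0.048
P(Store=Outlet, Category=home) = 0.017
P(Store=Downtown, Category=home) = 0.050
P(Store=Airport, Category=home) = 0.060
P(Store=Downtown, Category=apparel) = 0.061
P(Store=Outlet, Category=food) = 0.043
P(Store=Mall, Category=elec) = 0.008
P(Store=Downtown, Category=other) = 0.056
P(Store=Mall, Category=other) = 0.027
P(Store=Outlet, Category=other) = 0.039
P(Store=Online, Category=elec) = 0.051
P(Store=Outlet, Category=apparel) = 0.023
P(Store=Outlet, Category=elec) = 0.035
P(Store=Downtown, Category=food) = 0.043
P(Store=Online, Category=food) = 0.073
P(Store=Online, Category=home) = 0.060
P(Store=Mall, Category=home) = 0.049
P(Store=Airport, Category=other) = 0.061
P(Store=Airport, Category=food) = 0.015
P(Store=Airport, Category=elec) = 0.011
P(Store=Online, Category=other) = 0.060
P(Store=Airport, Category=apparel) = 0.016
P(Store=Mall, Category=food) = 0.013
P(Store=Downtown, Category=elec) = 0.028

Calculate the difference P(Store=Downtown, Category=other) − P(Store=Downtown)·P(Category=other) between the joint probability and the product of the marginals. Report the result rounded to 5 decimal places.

-0.00183

P(Store=Downtown) = 0.043 + 0.061 + 0.028 + 0.050 + 0.056 = 0.238.
P(Category=other) = 0.056 + 0.027 + 0.061 + 0.039 + 0.060 = 0.243.
P(Store=Downtown, Category=other) − P(Store=Downtown)P(Category=other) = 0.056 − 0.238×0.243 = -0.00183.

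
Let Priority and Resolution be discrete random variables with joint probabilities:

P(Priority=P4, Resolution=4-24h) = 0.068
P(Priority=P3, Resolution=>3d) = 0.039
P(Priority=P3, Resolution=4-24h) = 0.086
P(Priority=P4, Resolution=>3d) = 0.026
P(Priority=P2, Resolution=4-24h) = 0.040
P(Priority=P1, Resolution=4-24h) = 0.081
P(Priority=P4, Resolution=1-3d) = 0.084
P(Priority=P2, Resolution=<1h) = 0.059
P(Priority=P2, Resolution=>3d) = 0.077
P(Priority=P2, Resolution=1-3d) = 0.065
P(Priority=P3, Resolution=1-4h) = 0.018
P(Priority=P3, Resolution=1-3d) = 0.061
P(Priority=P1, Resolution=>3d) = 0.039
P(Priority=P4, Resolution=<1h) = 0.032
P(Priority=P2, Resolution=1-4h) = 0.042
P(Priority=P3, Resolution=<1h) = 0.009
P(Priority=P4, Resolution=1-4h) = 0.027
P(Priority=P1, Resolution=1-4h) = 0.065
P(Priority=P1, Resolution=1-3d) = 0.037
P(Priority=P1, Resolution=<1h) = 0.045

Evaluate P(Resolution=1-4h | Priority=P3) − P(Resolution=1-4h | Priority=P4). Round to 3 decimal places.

P(Priority=P3) = 0.009 + 0.018 + 0.086 + 0.061 + 0.039 = 0.213; P(Resolution=1-4h | Priority=P3) = 0.018/0.213 = 0.0845.
P(Priority=P4) = 0.032 + 0.027 + 0.068 + 0.084 + 0.026 = 0.237; P(Resolution=1-4h | Priority=P4) = 0.027/0.237 = 0.1139.
Difference = -0.029.

-0.029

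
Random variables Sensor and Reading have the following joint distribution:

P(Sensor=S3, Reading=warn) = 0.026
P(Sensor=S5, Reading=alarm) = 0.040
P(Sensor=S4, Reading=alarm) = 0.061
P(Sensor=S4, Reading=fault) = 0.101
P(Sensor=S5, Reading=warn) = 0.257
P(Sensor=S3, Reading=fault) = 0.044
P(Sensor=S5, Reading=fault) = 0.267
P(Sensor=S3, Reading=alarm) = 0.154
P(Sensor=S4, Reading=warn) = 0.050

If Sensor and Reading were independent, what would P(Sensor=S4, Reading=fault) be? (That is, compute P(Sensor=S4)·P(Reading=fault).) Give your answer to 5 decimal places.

0.08734

P(Sensor=S4) = 0.050 + 0.061 + 0.101 = 0.212.
P(Reading=fault) = 0.044 + 0.101 + 0.267 = 0.412.
Product: 0.212 × 0.412 = 0.08734.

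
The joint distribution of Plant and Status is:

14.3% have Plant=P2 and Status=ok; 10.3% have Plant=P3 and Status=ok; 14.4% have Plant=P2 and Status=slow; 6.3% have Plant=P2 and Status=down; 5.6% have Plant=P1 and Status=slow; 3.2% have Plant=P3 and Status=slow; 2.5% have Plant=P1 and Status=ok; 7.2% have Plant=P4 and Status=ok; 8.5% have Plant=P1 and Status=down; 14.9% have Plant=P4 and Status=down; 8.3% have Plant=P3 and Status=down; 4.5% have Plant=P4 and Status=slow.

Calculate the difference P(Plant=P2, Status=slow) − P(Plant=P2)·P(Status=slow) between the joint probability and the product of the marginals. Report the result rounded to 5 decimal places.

0.04705

P(Plant=P2) = 0.143 + 0.144 + 0.063 = 0.350.
P(Status=slow) = 0.056 + 0.144 + 0.032 + 0.045 = 0.277.
P(Plant=P2, Status=slow) − P(Plant=P2)P(Status=slow) = 0.144 − 0.350×0.277 = 0.04705.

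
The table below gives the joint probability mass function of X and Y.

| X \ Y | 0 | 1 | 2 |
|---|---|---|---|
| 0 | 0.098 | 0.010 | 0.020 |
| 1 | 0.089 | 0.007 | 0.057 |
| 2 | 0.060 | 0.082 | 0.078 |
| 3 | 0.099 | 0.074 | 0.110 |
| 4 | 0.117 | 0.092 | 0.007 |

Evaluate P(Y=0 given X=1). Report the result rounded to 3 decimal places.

0.582

P(X=1) = 0.089 + 0.007 + 0.057 = 0.153.
P(Y=0 | X=1) = 0.089/0.153 = 0.582.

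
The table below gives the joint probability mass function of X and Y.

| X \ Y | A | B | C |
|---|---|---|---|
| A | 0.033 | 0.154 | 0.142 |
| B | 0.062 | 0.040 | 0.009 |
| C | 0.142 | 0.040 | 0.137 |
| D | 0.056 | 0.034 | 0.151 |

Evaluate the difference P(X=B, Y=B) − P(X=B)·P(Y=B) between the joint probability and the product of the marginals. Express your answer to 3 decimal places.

0.010

P(X=B) = 0.062 + 0.040 + 0.009 = 0.111.
P(Y=B) = 0.154 + 0.040 + 0.040 + 0.034 = 0.268.
P(X=B, Y=B) − P(X=B)P(Y=B) = 0.040 − 0.111×0.268 = 0.010.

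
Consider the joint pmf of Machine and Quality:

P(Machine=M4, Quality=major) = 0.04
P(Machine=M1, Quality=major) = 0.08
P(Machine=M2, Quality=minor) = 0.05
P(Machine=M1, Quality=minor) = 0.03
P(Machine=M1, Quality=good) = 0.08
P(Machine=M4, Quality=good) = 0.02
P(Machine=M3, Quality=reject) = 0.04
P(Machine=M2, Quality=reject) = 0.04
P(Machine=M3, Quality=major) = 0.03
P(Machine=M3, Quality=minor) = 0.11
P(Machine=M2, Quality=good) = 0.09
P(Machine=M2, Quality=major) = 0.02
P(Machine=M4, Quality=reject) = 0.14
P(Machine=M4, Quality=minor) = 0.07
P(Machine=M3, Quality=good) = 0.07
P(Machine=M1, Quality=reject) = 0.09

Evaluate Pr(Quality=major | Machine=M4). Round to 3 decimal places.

P(Machine=M4) = 0.02 + 0.07 + 0.04 + 0.14 = 0.27.
P(Quality=major | Machine=M4) = 0.04/0.27 = 0.148.

0.148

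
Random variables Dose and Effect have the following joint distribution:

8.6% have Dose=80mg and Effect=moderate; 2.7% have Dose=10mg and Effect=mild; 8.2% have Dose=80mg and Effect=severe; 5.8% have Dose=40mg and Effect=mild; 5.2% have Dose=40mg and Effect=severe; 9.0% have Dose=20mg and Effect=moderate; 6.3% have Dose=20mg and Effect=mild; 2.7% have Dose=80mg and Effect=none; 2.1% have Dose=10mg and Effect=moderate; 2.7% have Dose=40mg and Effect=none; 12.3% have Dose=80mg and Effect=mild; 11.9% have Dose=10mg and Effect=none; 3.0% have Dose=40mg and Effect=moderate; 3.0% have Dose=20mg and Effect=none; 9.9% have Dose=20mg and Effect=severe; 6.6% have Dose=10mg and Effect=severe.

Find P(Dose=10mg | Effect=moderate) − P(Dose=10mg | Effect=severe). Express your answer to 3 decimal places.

-0.128

P(Effect=moderate) = 0.021 + 0.090 + 0.030 + 0.086 = 0.227; P(Dose=10mg | Effect=moderate) = 0.021/0.227 = 0.0925.
P(Effect=severe) = 0.066 + 0.099 + 0.052 + 0.082 = 0.299; P(Dose=10mg | Effect=severe) = 0.066/0.299 = 0.2207.
Difference = -0.128.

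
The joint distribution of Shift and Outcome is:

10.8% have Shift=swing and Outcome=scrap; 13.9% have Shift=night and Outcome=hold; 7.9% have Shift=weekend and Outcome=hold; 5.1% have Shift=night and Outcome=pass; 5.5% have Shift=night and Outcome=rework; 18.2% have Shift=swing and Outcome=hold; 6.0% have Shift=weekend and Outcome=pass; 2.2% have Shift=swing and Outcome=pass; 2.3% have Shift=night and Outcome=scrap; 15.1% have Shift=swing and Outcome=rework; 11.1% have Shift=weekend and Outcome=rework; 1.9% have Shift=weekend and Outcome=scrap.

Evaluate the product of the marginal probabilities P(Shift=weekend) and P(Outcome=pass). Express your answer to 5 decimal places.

P(Shift=weekend) = 0.060 + 0.111 + 0.019 + 0.079 = 0.269.
P(Outcome=pass) = 0.022 + 0.051 + 0.060 = 0.133.
Product: 0.269 × 0.133 = 0.03578.

0.03578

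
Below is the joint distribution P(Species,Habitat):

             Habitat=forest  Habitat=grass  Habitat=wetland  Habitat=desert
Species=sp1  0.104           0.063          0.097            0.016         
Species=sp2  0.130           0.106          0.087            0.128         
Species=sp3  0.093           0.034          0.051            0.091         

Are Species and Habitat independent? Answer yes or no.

P(Species=sp1) = 0.280 and P(Habitat=desert) = 0.235, so their product is 0.06580, but P(Species=sp1, Habitat=desert) = 0.016. Since these differ, Species and Habitat are not independent.

no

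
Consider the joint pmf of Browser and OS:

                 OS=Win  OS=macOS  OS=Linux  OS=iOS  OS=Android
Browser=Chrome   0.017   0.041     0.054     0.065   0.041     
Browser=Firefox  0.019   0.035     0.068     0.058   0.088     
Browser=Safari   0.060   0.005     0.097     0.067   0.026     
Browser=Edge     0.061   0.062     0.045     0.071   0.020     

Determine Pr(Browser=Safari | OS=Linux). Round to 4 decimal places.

0.3674

P(OS=Linux) = 0.054 + 0.068 + 0.097 + 0.045 = 0.264.
P(Browser=Safari | OS=Linux) = 0.097/0.264 = 0.3674.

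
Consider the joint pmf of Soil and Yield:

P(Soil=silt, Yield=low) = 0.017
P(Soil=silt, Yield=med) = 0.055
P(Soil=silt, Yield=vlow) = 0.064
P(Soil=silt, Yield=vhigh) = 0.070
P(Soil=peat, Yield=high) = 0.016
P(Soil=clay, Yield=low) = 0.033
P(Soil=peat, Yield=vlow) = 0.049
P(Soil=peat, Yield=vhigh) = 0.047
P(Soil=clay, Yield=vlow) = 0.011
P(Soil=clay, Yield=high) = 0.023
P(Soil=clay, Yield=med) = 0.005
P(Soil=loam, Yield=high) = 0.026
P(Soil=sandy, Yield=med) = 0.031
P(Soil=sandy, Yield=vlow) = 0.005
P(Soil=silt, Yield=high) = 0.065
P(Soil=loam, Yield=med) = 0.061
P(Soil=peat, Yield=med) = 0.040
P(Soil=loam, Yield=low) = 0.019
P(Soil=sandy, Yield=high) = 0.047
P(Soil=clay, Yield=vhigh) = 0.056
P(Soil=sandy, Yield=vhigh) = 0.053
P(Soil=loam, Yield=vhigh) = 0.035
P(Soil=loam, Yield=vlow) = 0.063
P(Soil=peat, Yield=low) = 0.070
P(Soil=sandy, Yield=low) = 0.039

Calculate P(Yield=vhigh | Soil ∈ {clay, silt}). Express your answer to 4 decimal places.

P(Soil=clay) = 0.011 + 0.033 + 0.005 + 0.023 + 0.056 = 0.128.
P(Soil=silt) = 0.064 + 0.017 + 0.055 + 0.065 + 0.070 = 0.271.
P(Soil ∈ {clay, silt}) = 0.128 + 0.271 = 0.399; P(Yield=vhigh, Soil ∈ {clay, silt}) = 0.056 + 0.070 = 0.126.
P(Yield=vhigh | Soil ∈ {clay, silt}) = 0.126/0.399 = 0.3158.

0.3158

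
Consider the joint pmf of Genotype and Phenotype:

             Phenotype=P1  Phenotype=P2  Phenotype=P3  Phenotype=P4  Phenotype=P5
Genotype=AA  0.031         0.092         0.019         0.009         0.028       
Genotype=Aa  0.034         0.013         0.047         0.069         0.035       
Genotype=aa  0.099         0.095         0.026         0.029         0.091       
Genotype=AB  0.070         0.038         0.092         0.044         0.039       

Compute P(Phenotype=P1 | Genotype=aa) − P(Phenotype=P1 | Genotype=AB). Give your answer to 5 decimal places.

0.04383

P(Genotype=aa) = 0.099 + 0.095 + 0.026 + 0.029 + 0.091 = 0.340; P(Phenotype=P1 | Genotype=aa) = 0.099/0.340 = 0.291176.
P(Genotype=AB) = 0.070 + 0.038 + 0.092 + 0.044 + 0.039 = 0.283; P(Phenotype=P1 | Genotype=AB) = 0.070/0.283 = 0.247350.
Difference = 0.04383.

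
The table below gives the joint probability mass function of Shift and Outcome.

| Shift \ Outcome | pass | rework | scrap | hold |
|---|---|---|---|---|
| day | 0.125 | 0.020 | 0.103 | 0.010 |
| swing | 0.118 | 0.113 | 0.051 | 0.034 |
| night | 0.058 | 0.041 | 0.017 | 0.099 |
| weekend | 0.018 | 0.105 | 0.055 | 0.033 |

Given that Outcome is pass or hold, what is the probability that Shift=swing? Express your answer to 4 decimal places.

0.3071

P(Outcome=pass) = 0.125 + 0.118 + 0.058 + 0.018 = 0.319.
P(Outcome=hold) = 0.010 + 0.034 + 0.099 + 0.033 = 0.176.
P(Outcome ∈ {pass, hold}) = 0.319 + 0.176 = 0.495; P(Shift=swing, Outcome ∈ {pass, hold}) = 0.118 + 0.034 = 0.152.
P(Shift=swing | Outcome ∈ {pass, hold}) = 0.152/0.495 = 0.3071.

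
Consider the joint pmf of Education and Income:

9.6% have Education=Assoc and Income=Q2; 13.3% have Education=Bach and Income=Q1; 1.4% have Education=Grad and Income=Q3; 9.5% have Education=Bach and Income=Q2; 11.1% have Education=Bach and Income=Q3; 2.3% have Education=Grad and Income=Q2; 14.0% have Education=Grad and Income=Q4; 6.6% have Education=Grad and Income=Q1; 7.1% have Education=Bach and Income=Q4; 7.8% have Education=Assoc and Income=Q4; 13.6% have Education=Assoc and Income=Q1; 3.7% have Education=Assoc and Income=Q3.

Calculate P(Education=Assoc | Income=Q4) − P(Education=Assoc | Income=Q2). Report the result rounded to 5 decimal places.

-0.17870

P(Income=Q4) = 0.078 + 0.071 + 0.140 = 0.289; P(Education=Assoc | Income=Q4) = 0.078/0.289 = 0.269896.
P(Income=Q2) = 0.096 + 0.095 + 0.023 = 0.214; P(Education=Assoc | Income=Q2) = 0.096/0.214 = 0.448598.
Difference = -0.17870.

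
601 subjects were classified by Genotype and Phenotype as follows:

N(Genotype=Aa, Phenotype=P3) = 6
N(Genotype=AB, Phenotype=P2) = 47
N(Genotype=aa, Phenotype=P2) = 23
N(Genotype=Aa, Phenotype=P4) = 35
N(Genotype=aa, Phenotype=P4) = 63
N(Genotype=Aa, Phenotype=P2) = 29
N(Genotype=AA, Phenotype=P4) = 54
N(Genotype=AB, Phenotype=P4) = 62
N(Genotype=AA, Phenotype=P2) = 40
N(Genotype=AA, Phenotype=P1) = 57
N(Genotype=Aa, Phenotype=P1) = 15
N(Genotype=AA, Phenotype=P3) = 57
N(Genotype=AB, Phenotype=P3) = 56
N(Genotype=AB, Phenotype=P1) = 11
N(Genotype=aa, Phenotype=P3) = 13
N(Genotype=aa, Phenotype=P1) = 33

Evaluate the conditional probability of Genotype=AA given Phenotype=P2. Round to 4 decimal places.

Total with Phenotype=P2: 40 + 29 + 23 + 47 = 139.
P(Genotype=AA | Phenotype=P2) = 40/139 = 0.2878.

0.2878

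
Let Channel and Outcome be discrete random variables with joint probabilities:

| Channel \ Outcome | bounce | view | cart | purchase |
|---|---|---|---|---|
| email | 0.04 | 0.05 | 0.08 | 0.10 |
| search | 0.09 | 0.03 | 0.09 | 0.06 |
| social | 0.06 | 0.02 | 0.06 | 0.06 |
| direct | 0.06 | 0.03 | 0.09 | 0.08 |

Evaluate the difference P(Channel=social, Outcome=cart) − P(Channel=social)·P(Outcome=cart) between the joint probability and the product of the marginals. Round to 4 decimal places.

-0.0040

P(Channel=social) = 0.06 + 0.02 + 0.06 + 0.06 = 0.20.
P(Outcome=cart) = 0.08 + 0.09 + 0.06 + 0.09 = 0.32.
P(Channel=social, Outcome=cart) − P(Channel=social)P(Outcome=cart) = 0.06 − 0.20×0.32 = -0.0040.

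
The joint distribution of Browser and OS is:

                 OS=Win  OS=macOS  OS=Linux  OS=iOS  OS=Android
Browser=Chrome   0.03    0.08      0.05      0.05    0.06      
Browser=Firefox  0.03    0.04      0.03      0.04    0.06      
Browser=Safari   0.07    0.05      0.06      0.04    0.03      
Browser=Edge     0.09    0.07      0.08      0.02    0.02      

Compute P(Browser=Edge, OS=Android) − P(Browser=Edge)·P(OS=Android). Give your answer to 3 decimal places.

P(Browser=Edge) = 0.09 + 0.07 + 0.08 + 0.02 + 0.02 = 0.28.
P(OS=Android) = 0.06 + 0.06 + 0.03 + 0.02 = 0.17.
P(Browser=Edge, OS=Android) − P(Browser=Edge)P(OS=Android) = 0.02 − 0.28×0.17 = -0.028.

-0.028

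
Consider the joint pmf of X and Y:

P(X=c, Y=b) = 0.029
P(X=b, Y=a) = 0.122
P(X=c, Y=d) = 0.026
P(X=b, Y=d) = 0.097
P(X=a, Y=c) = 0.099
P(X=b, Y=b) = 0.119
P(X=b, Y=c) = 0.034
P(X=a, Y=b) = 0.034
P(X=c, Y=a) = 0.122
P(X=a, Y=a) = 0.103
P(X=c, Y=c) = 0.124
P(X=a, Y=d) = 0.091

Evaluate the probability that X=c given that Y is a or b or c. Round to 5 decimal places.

0.34987

P(Y=a) = 0.103 + 0.122 + 0.122 = 0.347.
P(Y=b) = 0.034 + 0.119 + 0.029 = 0.182.
P(Y=c) = 0.099 + 0.034 + 0.124 = 0.257.
P(Y ∈ {a, b, c}) = 0.347 + 0.182 + 0.257 = 0.786; P(X=c, Y ∈ {a, b, c}) = 0.122 + 0.029 + 0.124 = 0.275.
P(X=c | Y ∈ {a, b, c}) = 0.275/0.786 = 0.34987.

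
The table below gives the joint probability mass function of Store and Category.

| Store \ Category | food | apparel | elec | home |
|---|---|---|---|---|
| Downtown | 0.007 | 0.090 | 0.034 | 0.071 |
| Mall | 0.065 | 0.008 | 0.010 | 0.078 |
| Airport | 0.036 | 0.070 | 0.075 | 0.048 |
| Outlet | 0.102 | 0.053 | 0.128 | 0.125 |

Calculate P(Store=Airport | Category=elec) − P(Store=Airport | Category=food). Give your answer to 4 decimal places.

P(Category=elec) = 0.034 + 0.010 + 0.075 + 0.128 = 0.247; P(Store=Airport | Category=elec) = 0.075/0.247 = 0.30364.
P(Category=food) = 0.007 + 0.065 + 0.036 + 0.102 = 0.210; P(Store=Airport | Category=food) = 0.036/0.210 = 0.17143.
Difference = 0.1322.

0.1322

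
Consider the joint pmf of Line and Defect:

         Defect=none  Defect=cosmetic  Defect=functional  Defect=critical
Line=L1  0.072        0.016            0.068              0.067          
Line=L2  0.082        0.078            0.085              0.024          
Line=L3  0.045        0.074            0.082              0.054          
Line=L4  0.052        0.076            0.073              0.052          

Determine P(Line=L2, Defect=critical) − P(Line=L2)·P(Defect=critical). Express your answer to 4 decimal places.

-0.0290

P(Line=L2) = 0.082 + 0.078 + 0.085 + 0.024 = 0.269.
P(Defect=critical) = 0.067 + 0.024 + 0.054 + 0.052 = 0.197.
P(Line=L2, Defect=critical) − P(Line=L2)P(Defect=critical) = 0.024 − 0.269×0.197 = -0.0290.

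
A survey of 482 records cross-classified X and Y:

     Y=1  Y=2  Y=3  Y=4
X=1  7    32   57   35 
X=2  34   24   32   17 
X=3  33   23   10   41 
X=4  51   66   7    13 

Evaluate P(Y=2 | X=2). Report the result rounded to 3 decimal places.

Total with X=2: 34 + 24 + 32 + 17 = 107.
P(Y=2 | X=2) = 24/107 = 0.224.

0.224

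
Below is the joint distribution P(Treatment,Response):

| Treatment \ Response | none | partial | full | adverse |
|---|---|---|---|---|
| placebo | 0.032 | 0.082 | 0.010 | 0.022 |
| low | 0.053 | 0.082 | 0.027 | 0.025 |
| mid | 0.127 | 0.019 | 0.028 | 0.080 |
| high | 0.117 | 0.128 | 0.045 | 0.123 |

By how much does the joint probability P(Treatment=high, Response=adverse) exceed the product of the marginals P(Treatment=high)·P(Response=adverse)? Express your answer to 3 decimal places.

P(Treatment=high) = 0.117 + 0.128 + 0.045 + 0.123 = 0.413.
P(Response=adverse) = 0.022 + 0.025 + 0.080 + 0.123 = 0.250.
P(Treatment=high, Response=adverse) − P(Treatment=high)P(Response=adverse) = 0.123 − 0.413×0.250 = 0.020.

0.020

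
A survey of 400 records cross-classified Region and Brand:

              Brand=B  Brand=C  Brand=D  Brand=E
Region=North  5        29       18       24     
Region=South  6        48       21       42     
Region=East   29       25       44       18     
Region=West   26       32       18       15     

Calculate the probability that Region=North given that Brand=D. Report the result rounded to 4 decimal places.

0.1782

Total with Brand=D: 18 + 21 + 44 + 18 = 101.
P(Region=North | Brand=D) = 18/101 = 0.1782.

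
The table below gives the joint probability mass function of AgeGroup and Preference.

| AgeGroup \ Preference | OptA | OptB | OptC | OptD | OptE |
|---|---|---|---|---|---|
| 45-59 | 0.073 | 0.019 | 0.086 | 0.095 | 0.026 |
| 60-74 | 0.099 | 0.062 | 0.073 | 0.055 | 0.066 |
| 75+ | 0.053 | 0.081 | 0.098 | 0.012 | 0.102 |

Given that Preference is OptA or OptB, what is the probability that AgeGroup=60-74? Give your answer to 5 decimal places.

P(Preference=OptA) = 0.073 + 0.099 + 0.053 = 0.225.
P(Preference=OptB) = 0.019 + 0.062 + 0.081 = 0.162.
P(Preference ∈ {OptA, OptB}) = 0.225 + 0.162 = 0.387; P(AgeGroup=60-74, Preference ∈ {OptA, OptB}) = 0.099 + 0.062 = 0.161.
P(AgeGroup=60-74 | Preference ∈ {OptA, OptB}) = 0.161/0.387 = 0.41602.

0.41602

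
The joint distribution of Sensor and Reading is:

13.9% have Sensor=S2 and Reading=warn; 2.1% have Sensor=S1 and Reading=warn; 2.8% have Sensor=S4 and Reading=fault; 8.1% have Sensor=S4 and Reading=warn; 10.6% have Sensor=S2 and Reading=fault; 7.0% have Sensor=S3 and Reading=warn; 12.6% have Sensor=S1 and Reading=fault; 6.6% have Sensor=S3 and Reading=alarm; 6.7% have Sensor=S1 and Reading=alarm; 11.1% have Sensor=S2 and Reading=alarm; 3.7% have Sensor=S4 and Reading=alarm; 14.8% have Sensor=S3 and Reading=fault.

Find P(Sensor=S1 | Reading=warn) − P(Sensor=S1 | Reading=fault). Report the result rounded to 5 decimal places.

P(Reading=warn) = 0.021 + 0.139 + 0.070 + 0.081 = 0.311; P(Sensor=S1 | Reading=warn) = 0.021/0.311 = 0.067524.
P(Reading=fault) = 0.126 + 0.106 + 0.148 + 0.028 = 0.408; P(Sensor=S1 | Reading=fault) = 0.126/0.408 = 0.308824.
Difference = -0.24130.

-0.24130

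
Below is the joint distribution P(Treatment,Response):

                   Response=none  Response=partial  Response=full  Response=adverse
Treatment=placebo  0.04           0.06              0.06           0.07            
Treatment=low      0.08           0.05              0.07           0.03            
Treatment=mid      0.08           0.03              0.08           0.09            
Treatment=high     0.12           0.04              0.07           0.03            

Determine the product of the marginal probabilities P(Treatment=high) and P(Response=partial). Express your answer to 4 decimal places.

0.0468

P(Treatment=high) = 0.12 + 0.04 + 0.07 + 0.03 = 0.26.
P(Response=partial) = 0.06 + 0.05 + 0.03 + 0.04 = 0.18.
Product: 0.26 × 0.18 = 0.0468.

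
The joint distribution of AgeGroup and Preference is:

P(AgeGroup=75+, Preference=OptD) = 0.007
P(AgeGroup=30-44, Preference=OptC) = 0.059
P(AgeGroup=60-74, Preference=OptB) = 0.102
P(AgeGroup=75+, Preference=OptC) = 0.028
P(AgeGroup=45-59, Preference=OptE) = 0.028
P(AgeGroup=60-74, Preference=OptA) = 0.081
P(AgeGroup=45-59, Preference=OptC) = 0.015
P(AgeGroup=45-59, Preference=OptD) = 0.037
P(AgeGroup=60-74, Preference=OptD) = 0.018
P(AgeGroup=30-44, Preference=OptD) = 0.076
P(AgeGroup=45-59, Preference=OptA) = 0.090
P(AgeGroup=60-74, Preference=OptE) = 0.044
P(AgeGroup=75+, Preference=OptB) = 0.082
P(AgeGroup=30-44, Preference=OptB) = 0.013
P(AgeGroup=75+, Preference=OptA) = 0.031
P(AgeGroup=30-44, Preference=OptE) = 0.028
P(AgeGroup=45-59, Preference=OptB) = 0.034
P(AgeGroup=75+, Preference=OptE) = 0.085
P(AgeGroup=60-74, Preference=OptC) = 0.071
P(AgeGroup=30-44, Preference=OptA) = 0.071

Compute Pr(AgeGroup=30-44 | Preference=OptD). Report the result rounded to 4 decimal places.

P(Preference=OptD) = 0.076 + 0.037 + 0.018 + 0.007 = 0.138.
P(AgeGroup=30-44 | Preference=OptD) = 0.076/0.138 = 0.5507.

0.5507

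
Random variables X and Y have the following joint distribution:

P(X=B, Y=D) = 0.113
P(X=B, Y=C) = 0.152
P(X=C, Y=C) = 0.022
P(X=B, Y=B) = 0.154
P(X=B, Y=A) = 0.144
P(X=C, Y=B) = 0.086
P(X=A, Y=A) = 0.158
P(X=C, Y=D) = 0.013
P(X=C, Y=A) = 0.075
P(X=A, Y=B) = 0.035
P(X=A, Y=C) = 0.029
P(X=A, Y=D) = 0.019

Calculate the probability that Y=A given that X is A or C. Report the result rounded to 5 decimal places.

0.53318

P(X=A) = 0.158 + 0.035 + 0.029 + 0.019 = 0.241.
P(X=C) = 0.075 + 0.086 + 0.022 + 0.013 = 0.196.
P(X ∈ {A, C}) = 0.241 + 0.196 = 0.437; P(Y=A, X ∈ {A, C}) = 0.158 + 0.075 = 0.233.
P(Y=A | X ∈ {A, C}) = 0.233/0.437 = 0.53318.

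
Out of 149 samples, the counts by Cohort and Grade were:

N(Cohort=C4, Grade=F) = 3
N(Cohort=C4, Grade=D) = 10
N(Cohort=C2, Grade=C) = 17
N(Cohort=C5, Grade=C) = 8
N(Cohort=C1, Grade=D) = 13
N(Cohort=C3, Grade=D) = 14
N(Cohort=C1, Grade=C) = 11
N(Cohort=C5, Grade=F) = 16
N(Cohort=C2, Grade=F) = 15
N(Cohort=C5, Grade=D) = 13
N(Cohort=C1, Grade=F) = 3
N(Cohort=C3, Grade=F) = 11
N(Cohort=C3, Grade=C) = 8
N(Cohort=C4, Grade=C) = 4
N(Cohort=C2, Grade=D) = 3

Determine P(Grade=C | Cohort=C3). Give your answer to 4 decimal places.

0.2424

Total with Cohort=C3: 8 + 14 + 11 = 33.
P(Grade=C | Cohort=C3) = 8/33 = 0.2424.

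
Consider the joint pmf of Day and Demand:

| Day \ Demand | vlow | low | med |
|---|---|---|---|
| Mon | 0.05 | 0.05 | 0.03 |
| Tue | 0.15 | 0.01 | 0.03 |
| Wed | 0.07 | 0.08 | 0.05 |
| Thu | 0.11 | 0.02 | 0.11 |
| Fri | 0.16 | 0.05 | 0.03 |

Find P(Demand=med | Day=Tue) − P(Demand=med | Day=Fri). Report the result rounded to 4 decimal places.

0.0329

P(Day=Tue) = 0.15 + 0.01 + 0.03 = 0.19; P(Demand=med | Day=Tue) = 0.03/0.19 = 0.15789.
P(Day=Fri) = 0.16 + 0.05 + 0.03 = 0.24; P(Demand=med | Day=Fri) = 0.03/0.24 = 0.12500.
Difference = 0.0329.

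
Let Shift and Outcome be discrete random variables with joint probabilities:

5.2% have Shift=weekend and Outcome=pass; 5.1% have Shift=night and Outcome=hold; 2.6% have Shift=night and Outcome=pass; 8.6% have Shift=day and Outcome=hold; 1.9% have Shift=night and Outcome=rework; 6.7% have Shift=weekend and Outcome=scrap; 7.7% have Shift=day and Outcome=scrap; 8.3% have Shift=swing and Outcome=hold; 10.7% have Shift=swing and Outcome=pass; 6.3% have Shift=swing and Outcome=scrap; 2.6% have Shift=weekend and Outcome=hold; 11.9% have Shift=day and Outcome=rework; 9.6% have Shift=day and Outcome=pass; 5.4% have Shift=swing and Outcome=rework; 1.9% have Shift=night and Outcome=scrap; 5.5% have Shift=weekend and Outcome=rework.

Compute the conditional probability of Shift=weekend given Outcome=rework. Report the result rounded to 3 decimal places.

0.223

P(Outcome=rework) = 0.119 + 0.054 + 0.019 + 0.055 = 0.247.
P(Shift=weekend | Outcome=rework) = 0.055/0.247 = 0.223.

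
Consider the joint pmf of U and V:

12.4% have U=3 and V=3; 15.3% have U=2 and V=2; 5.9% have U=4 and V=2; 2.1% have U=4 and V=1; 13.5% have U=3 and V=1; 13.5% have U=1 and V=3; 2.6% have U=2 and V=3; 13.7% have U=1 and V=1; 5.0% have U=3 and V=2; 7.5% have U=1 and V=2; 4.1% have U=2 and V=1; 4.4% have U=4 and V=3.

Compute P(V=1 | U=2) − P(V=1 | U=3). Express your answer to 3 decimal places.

P(U=2) = 0.041 + 0.153 + 0.026 = 0.220; P(V=1 | U=2) = 0.041/0.220 = 0.1864.
P(U=3) = 0.135 + 0.050 + 0.124 = 0.309; P(V=1 | U=3) = 0.135/0.309 = 0.4369.
Difference = -0.251.

-0.251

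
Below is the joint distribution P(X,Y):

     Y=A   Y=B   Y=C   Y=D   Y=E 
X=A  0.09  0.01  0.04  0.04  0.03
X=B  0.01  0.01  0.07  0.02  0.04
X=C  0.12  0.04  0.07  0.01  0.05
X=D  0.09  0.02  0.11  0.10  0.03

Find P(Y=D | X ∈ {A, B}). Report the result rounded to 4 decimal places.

0.1667

P(X=A) = 0.09 + 0.01 + 0.04 + 0.04 + 0.03 = 0.21.
P(X=B) = 0.01 + 0.01 + 0.07 + 0.02 + 0.04 = 0.15.
P(X ∈ {A, B}) = 0.21 + 0.15 = 0.36; P(Y=D, X ∈ {A, B}) = 0.04 + 0.02 = 0.06.
P(Y=D | X ∈ {A, B}) = 0.06/0.36 = 0.1667.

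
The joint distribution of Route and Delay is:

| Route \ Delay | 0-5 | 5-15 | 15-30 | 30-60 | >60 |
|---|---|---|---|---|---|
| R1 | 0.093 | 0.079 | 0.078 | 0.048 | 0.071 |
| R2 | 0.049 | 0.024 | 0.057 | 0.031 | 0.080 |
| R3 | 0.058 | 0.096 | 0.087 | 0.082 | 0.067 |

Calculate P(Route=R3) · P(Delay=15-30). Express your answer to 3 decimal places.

P(Route=R3) = 0.058 + 0.096 + 0.087 + 0.082 + 0.067 = 0.390.
P(Delay=15-30) = 0.078 + 0.057 + 0.087 = 0.222.
Product: 0.390 × 0.222 = 0.087.

0.087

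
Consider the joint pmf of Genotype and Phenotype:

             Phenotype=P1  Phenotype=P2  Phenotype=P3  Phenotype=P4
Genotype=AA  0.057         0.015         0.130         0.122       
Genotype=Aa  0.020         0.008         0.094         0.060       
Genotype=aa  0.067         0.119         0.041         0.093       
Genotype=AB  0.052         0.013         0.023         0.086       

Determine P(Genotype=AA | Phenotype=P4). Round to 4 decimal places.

0.3380

P(Phenotype=P4) = 0.122 + 0.060 + 0.093 + 0.086 = 0.361.
P(Genotype=AA | Phenotype=P4) = 0.122/0.361 = 0.3380.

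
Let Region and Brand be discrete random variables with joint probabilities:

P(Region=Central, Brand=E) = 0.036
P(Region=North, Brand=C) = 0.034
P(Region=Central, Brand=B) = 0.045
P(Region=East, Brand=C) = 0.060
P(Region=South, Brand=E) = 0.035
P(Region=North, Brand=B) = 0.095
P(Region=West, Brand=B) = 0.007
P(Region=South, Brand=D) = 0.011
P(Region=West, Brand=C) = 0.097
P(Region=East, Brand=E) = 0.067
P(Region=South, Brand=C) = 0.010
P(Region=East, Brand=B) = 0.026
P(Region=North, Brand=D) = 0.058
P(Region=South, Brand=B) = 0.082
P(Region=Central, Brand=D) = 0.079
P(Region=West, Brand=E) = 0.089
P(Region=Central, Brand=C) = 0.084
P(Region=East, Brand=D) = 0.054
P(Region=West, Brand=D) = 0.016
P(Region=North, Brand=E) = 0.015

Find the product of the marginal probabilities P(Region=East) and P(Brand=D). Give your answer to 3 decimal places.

P(Region=East) = 0.026 + 0.060 + 0.054 + 0.067 = 0.207.
P(Brand=D) = 0.058 + 0.011 + 0.054 + 0.016 + 0.079 = 0.218.
Product: 0.207 × 0.218 = 0.045.

0.045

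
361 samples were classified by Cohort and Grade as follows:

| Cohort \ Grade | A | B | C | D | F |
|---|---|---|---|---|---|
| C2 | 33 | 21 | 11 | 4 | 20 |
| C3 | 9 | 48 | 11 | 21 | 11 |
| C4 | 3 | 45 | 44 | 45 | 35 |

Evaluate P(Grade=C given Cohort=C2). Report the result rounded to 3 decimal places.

0.124

Total with Cohort=C2: 33 + 21 + 11 + 4 + 20 = 89.
P(Grade=C | Cohort=C2) = 11/89 = 0.124.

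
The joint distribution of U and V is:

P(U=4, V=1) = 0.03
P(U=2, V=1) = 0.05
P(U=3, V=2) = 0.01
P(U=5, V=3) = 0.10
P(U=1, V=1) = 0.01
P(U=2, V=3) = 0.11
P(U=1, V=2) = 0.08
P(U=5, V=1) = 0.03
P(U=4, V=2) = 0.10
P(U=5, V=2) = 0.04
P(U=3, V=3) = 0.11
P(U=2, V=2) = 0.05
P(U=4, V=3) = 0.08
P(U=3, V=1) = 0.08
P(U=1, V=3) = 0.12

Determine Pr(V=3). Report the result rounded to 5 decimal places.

P(V=3) = 0.12 + 0.11 + 0.11 + 0.08 + 0.10 = 0.52.

0.52000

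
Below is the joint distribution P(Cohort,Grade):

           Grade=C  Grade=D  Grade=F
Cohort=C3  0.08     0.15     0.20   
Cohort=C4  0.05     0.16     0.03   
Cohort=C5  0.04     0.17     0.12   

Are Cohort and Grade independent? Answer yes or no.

P(Cohort=C3) = 0.43 and P(Grade=D) = 0.48, so their product is 0.2064, but P(Cohort=C3, Grade=D) = 0.15. Since these differ, Cohort and Grade are not independent.

no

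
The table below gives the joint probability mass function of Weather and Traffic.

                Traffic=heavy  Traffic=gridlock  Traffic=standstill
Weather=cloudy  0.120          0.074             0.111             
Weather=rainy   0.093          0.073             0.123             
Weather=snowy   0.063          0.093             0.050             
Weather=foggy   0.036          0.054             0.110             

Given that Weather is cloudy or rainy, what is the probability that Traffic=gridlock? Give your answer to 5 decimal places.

P(Weather=cloudy) = 0.120 + 0.074 + 0.111 = 0.305.
P(Weather=rainy) = 0.093 + 0.073 + 0.123 = 0.289.
P(Weather ∈ {cloudy, rainy}) = 0.305 + 0.289 = 0.594; P(Traffic=gridlock, Weather ∈ {cloudy, rainy}) = 0.074 + 0.073 = 0.147.
P(Traffic=gridlock | Weather ∈ {cloudy, rainy}) = 0.147/0.594 = 0.24747.

0.24747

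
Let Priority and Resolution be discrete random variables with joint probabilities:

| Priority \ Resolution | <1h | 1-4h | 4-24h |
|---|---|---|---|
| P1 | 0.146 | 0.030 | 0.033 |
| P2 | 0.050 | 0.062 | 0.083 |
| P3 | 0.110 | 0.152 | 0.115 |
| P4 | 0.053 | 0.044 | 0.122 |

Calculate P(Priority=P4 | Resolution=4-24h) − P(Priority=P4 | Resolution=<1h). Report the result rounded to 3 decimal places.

0.198

P(Resolution=4-24h) = 0.033 + 0.083 + 0.115 + 0.122 = 0.353; P(Priority=P4 | Resolution=4-24h) = 0.122/0.353 = 0.3456.
P(Resolution=<1h) = 0.146 + 0.050 + 0.110 + 0.053 = 0.359; P(Priority=P4 | Resolution=<1h) = 0.053/0.359 = 0.1476.
Difference = 0.198.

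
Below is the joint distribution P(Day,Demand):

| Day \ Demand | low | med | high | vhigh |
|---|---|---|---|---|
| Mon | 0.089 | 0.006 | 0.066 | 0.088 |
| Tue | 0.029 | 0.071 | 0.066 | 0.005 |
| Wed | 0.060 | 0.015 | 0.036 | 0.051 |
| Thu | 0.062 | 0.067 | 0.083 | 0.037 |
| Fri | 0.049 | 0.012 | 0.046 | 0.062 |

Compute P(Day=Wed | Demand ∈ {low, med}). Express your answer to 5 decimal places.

P(Demand=low) = 0.089 + 0.029 + 0.060 + 0.062 + 0.049 = 0.289.
P(Demand=med) = 0.006 + 0.071 + 0.015 + 0.067 + 0.012 = 0.171.
P(Demand ∈ {low, med}) = 0.289 + 0.171 = 0.460; P(Day=Wed, Demand ∈ {low, med}) = 0.060 + 0.015 = 0.075.
P(Day=Wed | Demand ∈ {low, med}) = 0.075/0.460 = 0.16304.

0.16304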